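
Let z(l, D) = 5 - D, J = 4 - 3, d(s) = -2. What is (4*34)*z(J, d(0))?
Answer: 952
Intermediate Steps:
J = 1
(4*34)*z(J, d(0)) = (4*34)*(5 - 1*(-2)) = 136*(5 + 2) = 136*7 = 952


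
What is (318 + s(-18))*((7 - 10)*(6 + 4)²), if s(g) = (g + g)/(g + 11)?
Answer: -678600/7 ≈ -96943.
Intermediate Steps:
s(g) = 2*g/(11 + g) (s(g) = (2*g)/(11 + g) = 2*g/(11 + g))
(318 + s(-18))*((7 - 10)*(6 + 4)²) = (318 + 2*(-18)/(11 - 18))*((7 - 10)*(6 + 4)²) = (318 + 2*(-18)/(-7))*(-3*10²) = (318 + 2*(-18)*(-⅐))*(-3*100) = (318 + 36/7)*(-300) = (2262/7)*(-300) = -678600/7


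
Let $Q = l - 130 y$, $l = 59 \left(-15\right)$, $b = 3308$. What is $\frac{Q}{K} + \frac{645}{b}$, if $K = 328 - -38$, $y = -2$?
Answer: $- \frac{915715}{605364} \approx -1.5127$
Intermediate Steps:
$l = -885$
$Q = -625$ ($Q = -885 - -260 = -885 + 260 = -625$)
$K = 366$ ($K = 328 + 38 = 366$)
$\frac{Q}{K} + \frac{645}{b} = - \frac{625}{366} + \frac{645}{3308} = - \frac{915715}{605364}$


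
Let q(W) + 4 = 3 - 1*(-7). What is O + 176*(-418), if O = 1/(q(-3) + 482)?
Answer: -35901183/488 ≈ -73568.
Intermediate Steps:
q(W) = 6 (q(W) = -4 + (3 - 1*(-7)) = -4 + (3 + 7) = -4 + 10 = 6)
O = 1/488 (O = 1/(6 + 482) = 1/488 ≈ 0.0020492)
O + 176*(-418) = 1/488 + 176*(-418) = 1/488 - 73568 = -35901183/488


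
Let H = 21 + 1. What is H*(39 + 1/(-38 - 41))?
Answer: 67760/79 ≈ 857.72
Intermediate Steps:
H = 22
H*(39 + 1/(-38 - 41)) = 22*(39 + 1/(-38 - 41)) = 22*(39 + 1/(-79)) = 22*(39 - 1/79) = 22*(3080/79) = 67760/79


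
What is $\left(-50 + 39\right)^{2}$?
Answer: $121$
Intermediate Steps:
$\left(-50 + 39\right)^{2} = \left(-11\right)^{2} = 121$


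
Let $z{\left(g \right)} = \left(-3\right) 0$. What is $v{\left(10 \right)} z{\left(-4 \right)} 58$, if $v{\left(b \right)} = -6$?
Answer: $0$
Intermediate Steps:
$z{\left(g \right)} = 0$
$v{\left(10 \right)} z{\left(-4 \right)} 58 = \left(-6\right) 0 \cdot 58 = 0 \cdot 58 = 0$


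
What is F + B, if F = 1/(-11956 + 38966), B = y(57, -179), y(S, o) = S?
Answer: 1539571/27010 ≈ 57.000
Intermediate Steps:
B = 57
F = 1/27010 ≈ 3.7023e-5
F + B = 1/27010 + 57 = 1539571/27010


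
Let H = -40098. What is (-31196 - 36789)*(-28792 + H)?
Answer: 4683486650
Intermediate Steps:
(-31196 - 36789)*(-28792 + H) = (-31196 - 36789)*(-28792 - 40098) = -67985*(-68890) = 4683486650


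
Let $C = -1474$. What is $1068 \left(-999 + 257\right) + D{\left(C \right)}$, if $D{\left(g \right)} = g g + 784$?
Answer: $1381004$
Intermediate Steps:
$D{\left(g \right)} = 784 + g^{2}$ ($D{\left(g \right)} = g^{2} + 784 = 784 + g^{2}$)
$1068 \left(-999 + 257\right) + D{\left(C \right)} = 1068 \left(-999 + 257\right) + \left(784 + \left(-1474\right)^{2}\right) = 1068 \left(-742\right) + \left(784 + 2172676\right) = -792456 + 2173460 = 1381004$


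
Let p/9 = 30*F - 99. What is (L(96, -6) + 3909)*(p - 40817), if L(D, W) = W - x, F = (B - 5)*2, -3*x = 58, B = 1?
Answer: -516194756/3 ≈ -1.7207e+8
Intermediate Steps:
x = -58/3 (x = -1/3*58 = -58/3 ≈ -19.333)
F = -8 (F = (1 - 5)*2 = -4*2 = -8)
L(D, W) = 58/3 + W (L(D, W) = W - 1*(-58/3) = W + 58/3 = 58/3 + W)
p = -3051 (p = 9*(30*(-8) - 99) = 9*(-240 - 99) = 9*(-339) = -3051)
(L(96, -6) + 3909)*(p - 40817) = ((58/3 - 6) + 3909)*(-3051 - 40817) = (40/3 + 3909)*(-43868) = (11767/3)*(-43868) = -516194756/3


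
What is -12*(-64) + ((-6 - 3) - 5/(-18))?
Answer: 13667/18 ≈ 759.28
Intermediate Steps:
-12*(-64) + ((-6 - 3) - 5/(-18)) = 768 + (-9 - 5*(-1/18)) = 768 + (-9 + 5/18) = 768 - 157/18 = 13667/18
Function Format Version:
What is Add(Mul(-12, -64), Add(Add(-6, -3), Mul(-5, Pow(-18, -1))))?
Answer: Rational(13667, 18) ≈ 759.28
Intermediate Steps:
Add(Mul(-12, -64), Add(Add(-6, -3), Mul(-5, Pow(-18, -1)))) = Add(768, Add(-9, Mul(-5, Rational(-1, 18)))) = Add(768, Add(-9, Rational(5, 18))) = Add(768, Rational(-157, 18)) = Rational(13667, 18)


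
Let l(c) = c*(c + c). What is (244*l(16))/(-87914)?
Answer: -62464/43957 ≈ -1.4210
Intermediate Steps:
l(c) = 2*c² (l(c) = c*(2*c) = 2*c²)
(244*l(16))/(-87914) = (244*(2*16²))/(-87914) = (244*(2*256))*(-1/87914) = (244*512)*(-1/87914) = 124928*(-1/87914) = -62464/43957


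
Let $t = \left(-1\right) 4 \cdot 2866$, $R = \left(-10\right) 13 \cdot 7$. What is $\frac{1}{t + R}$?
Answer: $- \frac{1}{12374} \approx -8.0815 \cdot 10^{-5}$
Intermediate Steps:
$R = -910$ ($R = \left(-130\right) 7 = -910$)
$t = -11464$ ($t = \left(-4\right) 2866 = -11464$)
$\frac{1}{t + R} = \frac{1}{-11464 - 910} = \frac{1}{-12374} = - \frac{1}{12374}$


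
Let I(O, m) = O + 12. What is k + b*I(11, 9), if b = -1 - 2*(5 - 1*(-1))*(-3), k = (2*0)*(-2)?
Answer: 805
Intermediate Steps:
I(O, m) = 12 + O
k = 0 (k = 0*(-2) = 0)
b = 35 (b = -1 - 2*(5 + 1)*(-3) = -1 - 2*6*(-3) = -1 - 12*(-3) = -1 + 36 = 35)
k + b*I(11, 9) = 0 + 35*(12 + 11) = 0 + 35*23 = 0 + 805 = 805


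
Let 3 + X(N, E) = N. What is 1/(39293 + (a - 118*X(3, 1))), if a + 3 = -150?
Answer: 1/39140 ≈ 2.5549e-5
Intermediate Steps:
a = -153 (a = -3 - 150 = -153)
X(N, E) = -3 + N
1/(39293 + (a - 118*X(3, 1))) = 1/(39293 + (-153 - 118*(-3 + 3))) = 1/(39293 + (-153 - 118*0)) = 1/(39293 + (-153 + 0)) = 1/(39293 - 153) = 1/39140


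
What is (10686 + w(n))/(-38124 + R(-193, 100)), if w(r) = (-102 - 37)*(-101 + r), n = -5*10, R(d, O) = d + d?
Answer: -6335/7702 ≈ -0.82251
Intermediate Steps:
R(d, O) = 2*d
n = -50
w(r) = 14039 - 139*r (w(r) = -139*(-101 + r) = 14039 - 139*r)
(10686 + w(n))/(-38124 + R(-193, 100)) = (10686 + (14039 - 139*(-50)))/(-38124 + 2*(-193)) = (10686 + (14039 + 6950))/(-38124 - 386) = (10686 + 20989)/(-38510) = 31675*(-1/38510) = -6335/7702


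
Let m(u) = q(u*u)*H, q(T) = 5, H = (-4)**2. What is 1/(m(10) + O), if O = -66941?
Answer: -1/66861 ≈ -1.4956e-5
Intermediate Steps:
H = 16
m(u) = 80 (m(u) = 5*16 = 80)
1/(m(10) + O) = 1/(80 - 66941) = 1/(-66861) = -1/66861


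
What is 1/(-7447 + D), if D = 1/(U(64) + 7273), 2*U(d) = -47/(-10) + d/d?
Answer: -145517/1083665079 ≈ -0.00013428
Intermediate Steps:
U(d) = 57/20 (U(d) = (-47/(-10) + d/d)/2 = (-47*(-1/10) + 1)/2 = (47/10 + 1)/2 = (1/2)*(57/10) = 57/20)
D = 20/145517 (D = 1/(57/20 + 7273) = 1/(145517/20) = 20/145517 ≈ 0.00013744)
1/(-7447 + D) = 1/(-7447 + 20/145517) = 1/(-1083665079/145517) = -145517/1083665079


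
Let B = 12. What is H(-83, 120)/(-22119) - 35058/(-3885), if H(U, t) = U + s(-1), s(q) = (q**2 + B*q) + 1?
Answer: 86201023/9548035 ≈ 9.0281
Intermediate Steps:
s(q) = 1 + q**2 + 12*q (s(q) = (q**2 + 12*q) + 1 = 1 + q**2 + 12*q)
H(U, t) = -10 + U (H(U, t) = U + (1 + (-1)**2 + 12*(-1)) = U + (1 + 1 - 12) = U - 10 = -10 + U)
H(-83, 120)/(-22119) - 35058/(-3885) = (-10 - 83)/(-22119) - 35058/(-3885) = -93*(-1/22119) - 35058*(-1/3885) = 31/7373 + 11686/1295 = 86201023/9548035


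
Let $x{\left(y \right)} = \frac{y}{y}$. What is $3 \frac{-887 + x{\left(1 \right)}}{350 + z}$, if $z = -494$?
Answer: $\frac{443}{24} \approx 18.458$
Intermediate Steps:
$x{\left(y \right)} = 1$
$3 \frac{-887 + x{\left(1 \right)}}{350 + z} = 3 \frac{-887 + 1}{350 - 494} = 3 \left(- \frac{886}{-144}\right) = 3 \left(\left(-886\right) \left(- \frac{1}{144}\right)\right) = 3 \cdot \frac{443}{72} = \frac{443}{24}$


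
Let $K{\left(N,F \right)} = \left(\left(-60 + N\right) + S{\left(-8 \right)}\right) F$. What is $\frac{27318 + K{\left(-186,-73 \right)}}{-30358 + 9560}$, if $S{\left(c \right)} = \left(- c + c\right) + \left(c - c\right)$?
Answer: $- \frac{22638}{10399} \approx -2.1769$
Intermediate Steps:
$S{\left(c \right)} = 0$ ($S{\left(c \right)} = 0 + 0 = 0$)
$K{\left(N,F \right)} = F \left(-60 + N\right)$ ($K{\left(N,F \right)} = \left(\left(-60 + N\right) + 0\right) F = \left(-60 + N\right) F = F \left(-60 + N\right)$)
$\frac{27318 + K{\left(-186,-73 \right)}}{-30358 + 9560} = \frac{27318 - 73 \left(-60 - 186\right)}{-30358 + 9560} = \frac{27318 - -17958}{-20798} = \left(27318 + 17958\right) \left(- \frac{1}{20798}\right) = 45276 \left(- \frac{1}{20798}\right) = - \frac{22638}{10399}$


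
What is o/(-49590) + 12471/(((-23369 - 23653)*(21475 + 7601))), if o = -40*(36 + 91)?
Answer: 77164631743/753333631272 ≈ 0.10243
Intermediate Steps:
o = -5080 (o = -40*127 = -5080)
o/(-49590) + 12471/(((-23369 - 23653)*(21475 + 7601))) = -5080/(-49590) + 12471/(((-23369 - 23653)*(21475 + 7601))) = -5080*(-1/49590) + 12471/((-47022*29076)) = 508/4959 + 12471/(-1367211672) = 508/4959 + 12471*(-1/1367211672) = 508/4959 - 4157/455737224 = 77164631743/753333631272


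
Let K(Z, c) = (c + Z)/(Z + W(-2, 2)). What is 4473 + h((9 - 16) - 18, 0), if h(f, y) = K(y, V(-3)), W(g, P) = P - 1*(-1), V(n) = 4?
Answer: 13423/3 ≈ 4474.3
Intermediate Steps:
W(g, P) = 1 + P (W(g, P) = P + 1 = 1 + P)
K(Z, c) = (Z + c)/(3 + Z) (K(Z, c) = (c + Z)/(Z + (1 + 2)) = (Z + c)/(Z + 3) = (Z + c)/(3 + Z))
h(f, y) = (4 + y)/(3 + y) (h(f, y) = (y + 4)/(3 + y) = (4 + y)/(3 + y))
4473 + h((9 - 16) - 18, 0) = 4473 + (4 + 0)/(3 + 0) = 4473 + 4/3 = 13423/3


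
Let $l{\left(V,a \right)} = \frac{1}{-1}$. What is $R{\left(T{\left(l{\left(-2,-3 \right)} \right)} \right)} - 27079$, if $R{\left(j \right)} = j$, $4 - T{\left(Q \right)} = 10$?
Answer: $-27085$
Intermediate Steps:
$l{\left(V,a \right)} = -1$
$T{\left(Q \right)} = -6$ ($T{\left(Q \right)} = 4 - 10 = -6$)
$R{\left(T{\left(l{\left(-2,-3 \right)} \right)} \right)} - 27079 = -6 - 27079 = -27085$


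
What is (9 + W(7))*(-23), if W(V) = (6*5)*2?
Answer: -1587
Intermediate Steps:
W(V) = 60 (W(V) = 30*2 = 60)
(9 + W(7))*(-23) = (9 + 60)*(-23) = 69*(-23) = -1587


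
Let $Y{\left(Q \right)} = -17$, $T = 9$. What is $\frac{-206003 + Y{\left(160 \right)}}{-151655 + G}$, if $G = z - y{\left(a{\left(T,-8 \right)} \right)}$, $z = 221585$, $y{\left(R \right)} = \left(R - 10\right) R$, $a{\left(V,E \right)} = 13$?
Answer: $- \frac{206020}{69891} \approx -2.9477$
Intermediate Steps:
$y{\left(R \right)} = R \left(-10 + R\right)$ ($y{\left(R \right)} = \left(-10 + R\right) R = R \left(-10 + R\right)$)
$G = 221546$ ($G = 221585 - 13 \left(-10 + 13\right) = 221585 - 13 \cdot 3 = 221585 - 39 = 221546$)
$\frac{-206003 + Y{\left(160 \right)}}{-151655 + G} = \frac{-206003 - 17}{-151655 + 221546} = - \frac{206020}{69891}$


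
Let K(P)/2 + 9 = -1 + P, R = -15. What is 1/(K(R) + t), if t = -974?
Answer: -1/1024 ≈ -0.00097656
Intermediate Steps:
K(P) = -20 + 2*P (K(P) = -18 + 2*(-1 + P) = -18 + (-2 + 2*P) = -20 + 2*P)
1/(K(R) + t) = 1/((-20 + 2*(-15)) - 974) = 1/((-20 - 30) - 974) = 1/(-50 - 974) = 1/(-1024) = -1/1024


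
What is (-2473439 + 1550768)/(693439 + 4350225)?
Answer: -922671/5043664 ≈ -0.18294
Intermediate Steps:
(-2473439 + 1550768)/(693439 + 4350225) = -922671/5043664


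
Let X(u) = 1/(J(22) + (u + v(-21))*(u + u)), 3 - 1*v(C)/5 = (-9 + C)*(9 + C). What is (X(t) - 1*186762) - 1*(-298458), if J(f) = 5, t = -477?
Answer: 241034718289/2157953 ≈ 1.1170e+5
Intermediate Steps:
v(C) = 15 - 5*(-9 + C)*(9 + C)
X(u) = 1/(5 + 2*u*(-1785 + u)) (X(u) = 1/(5 + (u + (420 - 5*(-21)**2))*(u + u)) = 1/(5 + (u + (420 - 5*441))*(2*u)) = 1/(5 + (u + (420 - 2205))*(2*u)) = 1/(5 + (u - 1785)*(2*u)) = 1/(5 + (-1785 + u)*(2*u)) = 1/(5 + 2*u*(-1785 + u)))
(X(t) - 1*186762) - 1*(-298458) = (1/(5 - 3570*(-477) + 2*(-477)**2) - 1*186762) - 1*(-298458) = (1/(5 + 1702890 + 2*227529) - 186762) + 298458 = (1/(5 + 1702890 + 455058) - 186762) + 298458 = (1/2157953 - 186762) + 298458 = -403023618185/2157953 + 298458 = 241034718289/2157953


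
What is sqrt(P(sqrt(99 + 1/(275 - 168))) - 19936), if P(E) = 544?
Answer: 8*I*sqrt(303) ≈ 139.26*I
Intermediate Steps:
sqrt(P(sqrt(99 + 1/(275 - 168))) - 19936) = sqrt(544 - 19936) = sqrt(-19392) = 8*I*sqrt(303)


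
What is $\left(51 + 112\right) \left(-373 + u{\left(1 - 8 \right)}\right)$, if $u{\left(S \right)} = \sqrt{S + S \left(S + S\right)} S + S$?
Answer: $-61940 - 1141 \sqrt{91} \approx -72825.0$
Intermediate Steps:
$u{\left(S \right)} = S + S \sqrt{S + 2 S^{2}}$ ($u{\left(S \right)} = \sqrt{S + S 2 S} S + S = \sqrt{S + 2 S^{2}} S + S = S \sqrt{S + 2 S^{2}} + S = S + S \sqrt{S + 2 S^{2}}$)
$\left(51 + 112\right) \left(-373 + u{\left(1 - 8 \right)}\right) = \left(51 + 112\right) \left(-373 + \left(1 - 8\right) \left(1 + \sqrt{\left(1 - 8\right) \left(1 + 2 \left(1 - 8\right)\right)}\right)\right) = 163 \left(-373 + \left(1 - 8\right) \left(1 + \sqrt{\left(1 - 8\right) \left(1 + 2 \left(1 - 8\right)\right)}\right)\right) = 163 \left(-373 - 7 \left(1 + \sqrt{- 7 \left(1 + 2 \left(-7\right)\right)}\right)\right) = 163 \left(-373 - 7 \left(1 + \sqrt{- 7 \left(1 - 14\right)}\right)\right) = 163 \left(-373 - 7 \left(1 + \sqrt{\left(-7\right) \left(-13\right)}\right)\right) = 163 \left(-373 - 7 \left(1 + \sqrt{91}\right)\right) = 163 \left(-373 - \left(7 + 7 \sqrt{91}\right)\right) = 163 \left(-380 - 7 \sqrt{91}\right) = -61940 - 1141 \sqrt{91}$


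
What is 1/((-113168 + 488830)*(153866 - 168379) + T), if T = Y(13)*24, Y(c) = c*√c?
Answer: -2725991303/14862057168062642882 - 78*√13/7431028584031321441 ≈ -1.8342e-10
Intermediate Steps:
Y(c) = c^(3/2)
T = 312*√13 (T = 13^(3/2)*24 = (13*√13)*24 = 312*√13 ≈ 1124.9)
1/((-113168 + 488830)*(153866 - 168379) + T) = 1/((-113168 + 488830)*(153866 - 168379) + 312*√13) = 1/(375662*(-14513) + 312*√13) = 1/(-5451982606 + 312*√13)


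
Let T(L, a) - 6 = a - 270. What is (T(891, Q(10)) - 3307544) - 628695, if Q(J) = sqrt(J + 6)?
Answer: -3936499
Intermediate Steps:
Q(J) = sqrt(6 + J)
T(L, a) = -264 + a (T(L, a) = 6 + (a - 270) = 6 + (-270 + a) = -264 + a)
(T(891, Q(10)) - 3307544) - 628695 = ((-264 + sqrt(6 + 10)) - 3307544) - 628695 = ((-264 + sqrt(16)) - 3307544) - 628695 = ((-264 + 4) - 3307544) - 628695 = (-260 - 3307544) - 628695 = -3307804 - 628695 = -3936499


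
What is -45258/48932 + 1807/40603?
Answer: -874595225/993392998 ≈ -0.88041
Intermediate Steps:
-45258/48932 + 1807/40603 = -45258*1/48932 + 1807*(1/40603) = -22629/24466 + 1807/40603 = -874595225/993392998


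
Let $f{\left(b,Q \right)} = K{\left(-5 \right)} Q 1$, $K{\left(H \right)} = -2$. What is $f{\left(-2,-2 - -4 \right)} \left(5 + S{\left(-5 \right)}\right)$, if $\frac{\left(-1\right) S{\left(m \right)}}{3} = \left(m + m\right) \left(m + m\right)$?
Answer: $1180$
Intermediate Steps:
$S{\left(m \right)} = - 12 m^{2}$ ($S{\left(m \right)} = - 3 \left(m + m\right) \left(m + m\right) = - 3 \cdot 2 m 2 m = - 3 \cdot 4 m^{2} = - 12 m^{2}$)
$f{\left(b,Q \right)} = - 2 Q$ ($f{\left(b,Q \right)} = - 2 Q 1 = - 2 Q$)
$f{\left(-2,-2 - -4 \right)} \left(5 + S{\left(-5 \right)}\right) = - 2 \left(-2 - -4\right) \left(5 - 12 \left(-5\right)^{2}\right) = - 2 \left(-2 + 4\right) \left(5 - 300\right) = \left(-2\right) 2 \left(5 - 300\right) = \left(-4\right) \left(-295\right) = 1180$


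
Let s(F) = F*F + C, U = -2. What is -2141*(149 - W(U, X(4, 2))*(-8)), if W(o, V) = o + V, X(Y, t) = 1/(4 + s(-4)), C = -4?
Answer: -571647/2 ≈ -2.8582e+5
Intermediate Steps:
s(F) = -4 + F² (s(F) = F*F - 4 = F² - 4 = -4 + F²)
X(Y, t) = 1/16 (X(Y, t) = 1/(4 + (-4 + (-4)²)) = 1/(4 + (-4 + 16)) = 1/(4 + 12) = 1/16)
W(o, V) = V + o
-2141*(149 - W(U, X(4, 2))*(-8)) = -2141*(149 - (1/16 - 2)*(-8)) = -2141*(149 - (-31)*(-8)/16) = -2141*(149 - 1*31/2) = -2141*(149 - 31/2) = -2141*267/2 = -571647/2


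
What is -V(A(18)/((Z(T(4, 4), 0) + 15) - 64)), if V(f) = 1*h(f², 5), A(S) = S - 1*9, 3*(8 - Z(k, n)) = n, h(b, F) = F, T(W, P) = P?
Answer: -5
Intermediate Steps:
Z(k, n) = 8 - n/3
A(S) = -9 + S (A(S) = S - 9 = -9 + S)
V(f) = 5 (V(f) = 1*5 = 5)
-V(A(18)/((Z(T(4, 4), 0) + 15) - 64)) = -1*5 = -5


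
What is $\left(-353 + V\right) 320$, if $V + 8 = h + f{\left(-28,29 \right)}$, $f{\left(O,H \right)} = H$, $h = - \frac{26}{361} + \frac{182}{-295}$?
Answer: $- \frac{2267501568}{21299} \approx -1.0646 \cdot 10^{5}$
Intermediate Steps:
$h = - \frac{73372}{106495}$ ($h = \left(-26\right) \frac{1}{361} + 182 \left(- \frac{1}{295}\right) = - \frac{26}{361} - \frac{182}{295} = - \frac{73372}{106495} \approx -0.68897$)
$V = \frac{2163023}{106495}$ ($V = -8 + \left(- \frac{73372}{106495} + 29\right) = -8 + \frac{3014983}{106495} = \frac{2163023}{106495} \approx 20.311$)
$\left(-353 + V\right) 320 = \left(-353 + \frac{2163023}{106495}\right) 320 = \left(- \frac{35429712}{106495}\right) 320 = - \frac{2267501568}{21299}$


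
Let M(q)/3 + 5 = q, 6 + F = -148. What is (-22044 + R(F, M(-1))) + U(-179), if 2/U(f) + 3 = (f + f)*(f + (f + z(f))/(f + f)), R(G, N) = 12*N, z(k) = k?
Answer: -1418429458/63721 ≈ -22260.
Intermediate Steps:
F = -154 (F = -6 - 148 = -154)
M(q) = -15 + 3*q
U(f) = 2/(-3 + 2*f*(1 + f)) (U(f) = 2/(-3 + (f + f)*(f + (f + f)/(f + f))) = 2/(-3 + (2*f)*(f + (2*f)/((2*f)))) = 2/(-3 + (2*f)*(f + (2*f)*(1/(2*f)))) = 2/(-3 + (2*f)*(f + 1)) = 2/(-3 + (2*f)*(1 + f)) = 2/(-3 + 2*f*(1 + f)))
(-22044 + R(F, M(-1))) + U(-179) = (-22044 + 12*(-15 + 3*(-1))) + 2/(-3 + 2*(-179) + 2*(-179)**2) = (-22044 + 12*(-15 - 3)) + 2/(-3 - 358 + 2*32041) = (-22044 + 12*(-18)) + 2/(-3 - 358 + 64082) = (-22044 - 216) + 2/63721 = -22260 + 2*(1/63721) = -22260 + 2/63721 = -1418429458/63721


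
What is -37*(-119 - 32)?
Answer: 5587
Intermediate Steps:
-37*(-119 - 32) = -37*(-151) = 5587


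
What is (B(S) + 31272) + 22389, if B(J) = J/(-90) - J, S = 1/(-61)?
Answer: 294598981/5490 ≈ 53661.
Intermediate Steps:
S = -1/61 ≈ -0.016393
B(J) = -91*J/90 (B(J) = J*(-1/90) - J = -J/90 - J = -91*J/90)
(B(S) + 31272) + 22389 = (-91/90*(-1/61) + 31272) + 22389 = (91/5490 + 31272) + 22389 = 171683371/5490 + 22389 = 294598981/5490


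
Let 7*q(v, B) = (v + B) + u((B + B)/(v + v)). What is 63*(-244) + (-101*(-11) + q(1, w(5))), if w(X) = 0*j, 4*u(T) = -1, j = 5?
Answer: -399305/28 ≈ -14261.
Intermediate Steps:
u(T) = -¼ (u(T) = (¼)*(-1) = -¼)
w(X) = 0 (w(X) = 0*5 = 0)
q(v, B) = -1/28 + B/7 + v/7 (q(v, B) = ((v + B) - ¼)/7 = ((B + v) - ¼)/7 = (-¼ + B + v)/7 = -1/28 + B/7 + v/7)
63*(-244) + (-101*(-11) + q(1, w(5))) = 63*(-244) + (-101*(-11) + (-1/28 + (⅐)*0 + (⅐)*1)) = -15372 + (1111 + (-1/28 + 0 + ⅐)) = -15372 + (1111 + 3/28) = -15372 + 31111/28 = -399305/28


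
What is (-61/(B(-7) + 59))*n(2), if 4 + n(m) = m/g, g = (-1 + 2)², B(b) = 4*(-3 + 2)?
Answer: 122/55 ≈ 2.2182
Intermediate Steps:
B(b) = -4 (B(b) = 4*(-1) = -4)
g = 1 (g = 1² = 1)
n(m) = -4 + m (n(m) = -4 + m/1 = -4 + m*1 = -4 + m)
(-61/(B(-7) + 59))*n(2) = (-61/(-4 + 59))*(-4 + 2) = (-61/55)*(-2) = ((1/55)*(-61))*(-2) = -61/55*(-2) = 122/55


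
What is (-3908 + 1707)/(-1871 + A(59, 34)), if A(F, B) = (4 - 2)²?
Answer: 2201/1867 ≈ 1.1789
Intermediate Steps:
A(F, B) = 4 (A(F, B) = 2² = 4)
(-3908 + 1707)/(-1871 + A(59, 34)) = (-3908 + 1707)/(-1871 + 4) = -2201/(-1867) = -2201*(-1/1867) = 2201/1867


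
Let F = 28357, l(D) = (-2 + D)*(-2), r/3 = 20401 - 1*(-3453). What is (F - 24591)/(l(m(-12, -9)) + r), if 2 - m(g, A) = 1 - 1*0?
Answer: 1883/35782 ≈ 0.052624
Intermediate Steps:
m(g, A) = 1 (m(g, A) = 2 - (1 - 1*0) = 2 - (1 + 0) = 2 - 1*1 = 2 - 1 = 1)
r = 71562 (r = 3*(20401 - 1*(-3453)) = 3*(20401 + 3453) = 3*23854 = 71562)
l(D) = 4 - 2*D
(F - 24591)/(l(m(-12, -9)) + r) = (28357 - 24591)/((4 - 2*1) + 71562) = 3766/((4 - 2) + 71562) = 3766/(2 + 71562) = 3766/71564 = 3766*(1/71564) = 1883/35782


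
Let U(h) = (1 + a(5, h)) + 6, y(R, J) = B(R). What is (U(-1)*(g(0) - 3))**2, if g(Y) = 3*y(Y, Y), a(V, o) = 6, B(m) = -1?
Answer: 6084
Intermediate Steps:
y(R, J) = -1
U(h) = 13 (U(h) = (1 + 6) + 6 = 7 + 6 = 13)
g(Y) = -3 (g(Y) = 3*(-1) = -3)
(U(-1)*(g(0) - 3))**2 = (13*(-3 - 3))**2 = (13*(-6))**2 = (-78)**2 = 6084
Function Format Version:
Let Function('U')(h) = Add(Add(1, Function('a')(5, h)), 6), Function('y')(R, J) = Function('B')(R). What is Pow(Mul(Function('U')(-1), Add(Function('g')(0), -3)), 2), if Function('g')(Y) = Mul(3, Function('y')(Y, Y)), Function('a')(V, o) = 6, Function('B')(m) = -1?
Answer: 6084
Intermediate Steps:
Function('y')(R, J) = -1
Function('U')(h) = 13 (Function('U')(h) = Add(Add(1, 6), 6) = Add(7, 6) = 13)
Function('g')(Y) = -3 (Function('g')(Y) = Mul(3, -1) = -3)
Pow(Mul(Function('U')(-1), Add(Function('g')(0), -3)), 2) = Pow(Mul(13, Add(-3, -3)), 2) = Pow(Mul(13, -6), 2) = Pow(-78, 2) = 6084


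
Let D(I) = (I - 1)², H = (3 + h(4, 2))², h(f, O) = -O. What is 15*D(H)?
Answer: 0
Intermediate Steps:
H = 1 (H = (3 - 1*2)² = (3 - 2)² = 1² = 1)
D(I) = (-1 + I)²
15*D(H) = 15*(-1 + 1)² = 15*0² = 15*0 = 0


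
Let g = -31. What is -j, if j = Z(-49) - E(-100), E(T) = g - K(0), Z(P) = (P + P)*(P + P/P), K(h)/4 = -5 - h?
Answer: -4715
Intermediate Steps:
K(h) = -20 - 4*h (K(h) = 4*(-5 - h) = -20 - 4*h)
Z(P) = 2*P*(1 + P) (Z(P) = (2*P)*(P + 1) = (2*P)*(1 + P) = 2*P*(1 + P))
E(T) = -11 (E(T) = -31 - (-20 - 4*0) = -31 - (-20 + 0) = -31 - 1*(-20) = -31 + 20 = -11)
j = 4715 (j = 2*(-49)*(1 - 49) - 1*(-11) = 2*(-49)*(-48) + 11 = 4704 + 11 = 4715)
-j = -1*4715 = -4715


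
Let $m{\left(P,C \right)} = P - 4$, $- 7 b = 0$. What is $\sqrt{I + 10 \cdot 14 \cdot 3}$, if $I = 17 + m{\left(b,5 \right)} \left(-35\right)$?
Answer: $\sqrt{577} \approx 24.021$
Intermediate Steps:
$b = 0$ ($b = \left(- \frac{1}{7}\right) 0 = 0$)
$m{\left(P,C \right)} = -4 + P$
$I = 157$ ($I = 17 + \left(-4 + 0\right) \left(-35\right) = 17 - -140 = 17 + 140 = 157$)
$\sqrt{I + 10 \cdot 14 \cdot 3} = \sqrt{157 + 10 \cdot 14 \cdot 3} = \sqrt{157 + 140 \cdot 3} = \sqrt{157 + 420} = \sqrt{577}$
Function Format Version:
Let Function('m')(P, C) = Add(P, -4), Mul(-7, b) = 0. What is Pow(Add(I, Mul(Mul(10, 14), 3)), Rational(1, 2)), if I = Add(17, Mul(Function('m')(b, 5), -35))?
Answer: Pow(577, Rational(1, 2)) ≈ 24.021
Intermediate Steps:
b = 0 (b = Mul(Rational(-1, 7), 0) = 0)
Function('m')(P, C) = Add(-4, P)
I = 157 (I = Add(17, Mul(Add(-4, 0), -35)) = Add(17, Mul(-4, -35)) = Add(17, 140) = 157)
Pow(Add(I, Mul(Mul(10, 14), 3)), Rational(1, 2)) = Pow(Add(157, Mul(Mul(10, 14), 3)), Rational(1, 2)) = Pow(Add(157, Mul(140, 3)), Rational(1, 2)) = Pow(Add(157, 420), Rational(1, 2)) = Pow(577, Rational(1, 2))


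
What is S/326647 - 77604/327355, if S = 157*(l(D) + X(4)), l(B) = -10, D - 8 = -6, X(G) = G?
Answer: -25657482198/106929528685 ≈ -0.23995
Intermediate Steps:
D = 2 (D = 8 - 6 = 2)
S = -942 (S = 157*(-10 + 4) = 157*(-6) = -942)
S/326647 - 77604/327355 = -942/326647 - 77604/327355 = -25657482198/106929528685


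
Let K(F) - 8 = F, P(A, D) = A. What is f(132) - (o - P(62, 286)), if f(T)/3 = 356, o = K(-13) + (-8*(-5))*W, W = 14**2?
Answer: -6705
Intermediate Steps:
K(F) = 8 + F
W = 196
o = 7835 (o = (8 - 13) - 8*(-5)*196 = -5 + 40*196 = -5 + 7840 = 7835)
f(T) = 1068 (f(T) = 3*356 = 1068)
f(132) - (o - P(62, 286)) = 1068 - (7835 - 1*62) = 1068 - (7835 - 62) = 1068 - 1*7773 = 1068 - 7773 = -6705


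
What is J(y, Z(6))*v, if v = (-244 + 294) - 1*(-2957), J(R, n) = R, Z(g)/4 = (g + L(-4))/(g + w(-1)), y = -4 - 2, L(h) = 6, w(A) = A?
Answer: -18042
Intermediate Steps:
y = -6
Z(g) = 4*(6 + g)/(-1 + g) (Z(g) = 4*((g + 6)/(g - 1)) = 4*((6 + g)/(-1 + g)) = 4*(6 + g)/(-1 + g))
v = 3007 (v = 50 + 2957 = 3007)
J(y, Z(6))*v = -6*3007 = -18042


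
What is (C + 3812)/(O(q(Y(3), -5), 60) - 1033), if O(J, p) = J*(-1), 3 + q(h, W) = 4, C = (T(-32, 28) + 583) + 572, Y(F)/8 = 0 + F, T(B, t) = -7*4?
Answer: -449/94 ≈ -4.7766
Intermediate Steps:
T(B, t) = -28
Y(F) = 8*F (Y(F) = 8*(0 + F) = 8*F)
C = 1127 (C = (-28 + 583) + 572 = 555 + 572 = 1127)
q(h, W) = 1 (q(h, W) = -3 + 4 = 1)
O(J, p) = -J
(C + 3812)/(O(q(Y(3), -5), 60) - 1033) = (1127 + 3812)/(-1*1 - 1033) = 4939/(-1 - 1033) = 4939/(-1034) = 4939*(-1/1034) = -449/94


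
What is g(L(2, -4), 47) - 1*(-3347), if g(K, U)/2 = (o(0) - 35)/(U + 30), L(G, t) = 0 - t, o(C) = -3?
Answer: 257643/77 ≈ 3346.0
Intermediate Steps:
L(G, t) = -t
g(K, U) = -76/(30 + U) (g(K, U) = 2*((-3 - 35)/(U + 30)) = 2*(-38/(30 + U)) = -76/(30 + U))
g(L(2, -4), 47) - 1*(-3347) = -76/(30 + 47) - 1*(-3347) = -76/77 + 3347 = 257643/77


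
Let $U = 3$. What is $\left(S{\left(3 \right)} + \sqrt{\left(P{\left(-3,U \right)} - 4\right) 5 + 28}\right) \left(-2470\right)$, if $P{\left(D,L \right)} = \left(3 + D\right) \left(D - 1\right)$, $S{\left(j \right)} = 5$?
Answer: $-12350 - 4940 \sqrt{2} \approx -19336.0$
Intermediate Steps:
$P{\left(D,L \right)} = \left(-1 + D\right) \left(3 + D\right)$ ($P{\left(D,L \right)} = \left(3 + D\right) \left(-1 + D\right) = \left(-1 + D\right) \left(3 + D\right)$)
$\left(S{\left(3 \right)} + \sqrt{\left(P{\left(-3,U \right)} - 4\right) 5 + 28}\right) \left(-2470\right) = \left(5 + \sqrt{\left(\left(-3 + \left(-3\right)^{2} + 2 \left(-3\right)\right) - 4\right) 5 + 28}\right) \left(-2470\right) = \left(5 + \sqrt{\left(\left(-3 + 9 - 6\right) - 4\right) 5 + 28}\right) \left(-2470\right) = \left(5 + \sqrt{\left(0 - 4\right) 5 + 28}\right) \left(-2470\right) = \left(5 + \sqrt{\left(-4\right) 5 + 28}\right) \left(-2470\right) = \left(5 + \sqrt{-20 + 28}\right) \left(-2470\right) = \left(5 + \sqrt{8}\right) \left(-2470\right) = \left(5 + 2 \sqrt{2}\right) \left(-2470\right) = -12350 - 4940 \sqrt{2}$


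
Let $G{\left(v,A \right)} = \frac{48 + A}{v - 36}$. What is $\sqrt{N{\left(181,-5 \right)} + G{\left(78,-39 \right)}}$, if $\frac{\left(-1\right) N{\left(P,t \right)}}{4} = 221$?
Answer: $\frac{i \sqrt{173222}}{14} \approx 29.729 i$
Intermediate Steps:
$N{\left(P,t \right)} = -884$ ($N{\left(P,t \right)} = \left(-4\right) 221 = -884$)
$G{\left(v,A \right)} = \frac{48 + A}{-36 + v}$
$\sqrt{N{\left(181,-5 \right)} + G{\left(78,-39 \right)}} = \sqrt{-884 + \frac{48 - 39}{-36 + 78}} = \sqrt{-884 + \frac{1}{42} \cdot 9} = \sqrt{-884 + \frac{3}{14}} = \sqrt{- \frac{12373}{14}} = \frac{i \sqrt{173222}}{14}$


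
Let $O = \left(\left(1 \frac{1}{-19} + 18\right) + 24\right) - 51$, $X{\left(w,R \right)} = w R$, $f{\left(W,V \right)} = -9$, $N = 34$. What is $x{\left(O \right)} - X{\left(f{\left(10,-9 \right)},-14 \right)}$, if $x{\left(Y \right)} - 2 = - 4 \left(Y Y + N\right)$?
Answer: $- \frac{212196}{361} \approx -587.8$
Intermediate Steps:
$X{\left(w,R \right)} = R w$
$O = - \frac{172}{19}$ ($O = \left(\left(1 \left(- \frac{1}{19}\right) + 18\right) + 24\right) - 51 = \left(\left(- \frac{1}{19} + 18\right) + 24\right) - 51 = \left(\frac{341}{19} + 24\right) - 51 = \frac{797}{19} - 51 = - \frac{172}{19} \approx -9.0526$)
$x{\left(Y \right)} = -134 - 4 Y^{2}$ ($x{\left(Y \right)} = 2 - 4 \left(Y Y + 34\right) = 2 - 4 \left(Y^{2} + 34\right) = 2 - 4 \left(34 + Y^{2}\right) = 2 - \left(136 + 4 Y^{2}\right) = -134 - 4 Y^{2}$)
$x{\left(O \right)} - X{\left(f{\left(10,-9 \right)},-14 \right)} = \left(-134 - 4 \left(- \frac{172}{19}\right)^{2}\right) - \left(-14\right) \left(-9\right) = \left(-134 - \frac{118336}{361}\right) - 126 = - \frac{166710}{361} - 126 = - \frac{212196}{361}$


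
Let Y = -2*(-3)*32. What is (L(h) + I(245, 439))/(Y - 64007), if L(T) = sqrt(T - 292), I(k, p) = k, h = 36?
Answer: -49/12763 - 16*I/63815 ≈ -0.0038392 - 0.00025072*I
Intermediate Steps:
Y = 192 (Y = 6*32 = 192)
L(T) = sqrt(-292 + T)
(L(h) + I(245, 439))/(Y - 64007) = (sqrt(-292 + 36) + 245)/(192 - 64007) = (sqrt(-256) + 245)/(-63815) = (16*I + 245)*(-1/63815) = (245 + 16*I)*(-1/63815) = -49/12763 - 16*I/63815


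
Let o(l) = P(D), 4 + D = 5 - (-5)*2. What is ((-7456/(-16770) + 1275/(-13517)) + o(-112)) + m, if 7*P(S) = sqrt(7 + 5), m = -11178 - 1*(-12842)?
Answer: 188637535381/113340045 + 2*sqrt(3)/7 ≈ 1664.8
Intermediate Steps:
D = 11 (D = -4 + (5 - (-5)*2) = -4 + (5 - 1*(-10)) = -4 + (5 + 10) = -4 + 15 = 11)
m = 1664 (m = -11178 + 12842 = 1664)
P(S) = 2*sqrt(3)/7 (P(S) = sqrt(7 + 5)/7 = sqrt(12)/7 = (2*sqrt(3))/7 = 2*sqrt(3)/7)
o(l) = 2*sqrt(3)/7
((-7456/(-16770) + 1275/(-13517)) + o(-112)) + m = ((-7456/(-16770) + 1275/(-13517)) + 2*sqrt(3)/7) + 1664 = ((-7456*(-1/16770) + 1275*(-1/13517)) + 2*sqrt(3)/7) + 1664 = ((3728/8385 - 1275/13517) + 2*sqrt(3)/7) + 1664 = (39700501/113340045 + 2*sqrt(3)/7) + 1664 = 188637535381/113340045 + 2*sqrt(3)/7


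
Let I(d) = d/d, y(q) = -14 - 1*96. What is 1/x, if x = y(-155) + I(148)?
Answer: -1/109 ≈ -0.0091743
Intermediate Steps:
y(q) = -110 (y(q) = -14 - 96 = -110)
I(d) = 1
x = -109 (x = -110 + 1 = -109)
1/x = 1/(-109) = -1/109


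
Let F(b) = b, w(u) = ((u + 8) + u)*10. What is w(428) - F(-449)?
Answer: 9089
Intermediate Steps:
w(u) = 80 + 20*u (w(u) = ((8 + u) + u)*10 = (8 + 2*u)*10 = 80 + 20*u)
w(428) - F(-449) = (80 + 20*428) - 1*(-449) = (80 + 8560) + 449 = 8640 + 449 = 9089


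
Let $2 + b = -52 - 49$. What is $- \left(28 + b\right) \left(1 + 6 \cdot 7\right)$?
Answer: $3225$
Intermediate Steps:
$b = -103$ ($b = -2 - 101 = -103$)
$- \left(28 + b\right) \left(1 + 6 \cdot 7\right) = - \left(28 - 103\right) \left(1 + 6 \cdot 7\right) = - \left(-75\right) \left(1 + 42\right) = - \left(-75\right) 43 = \left(-1\right) \left(-3225\right) = 3225$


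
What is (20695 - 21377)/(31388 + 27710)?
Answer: -341/29549 ≈ -0.011540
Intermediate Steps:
(20695 - 21377)/(31388 + 27710) = -682/59098 = -682*1/59098 = -341/29549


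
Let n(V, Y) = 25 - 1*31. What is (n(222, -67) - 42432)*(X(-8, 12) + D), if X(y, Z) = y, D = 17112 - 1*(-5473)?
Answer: -958122726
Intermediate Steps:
D = 22585 (D = 17112 + 5473 = 22585)
n(V, Y) = -6 (n(V, Y) = 25 - 31 = -6)
(n(222, -67) - 42432)*(X(-8, 12) + D) = (-6 - 42432)*(-8 + 22585) = -42438*22577 = -958122726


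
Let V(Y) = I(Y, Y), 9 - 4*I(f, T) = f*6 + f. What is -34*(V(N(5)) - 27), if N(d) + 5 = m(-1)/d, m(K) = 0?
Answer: 544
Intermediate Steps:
I(f, T) = 9/4 - 7*f/4 (I(f, T) = 9/4 - (f*6 + f)/4 = 9/4 - (6*f + f)/4 = 9/4 - 7*f/4)
N(d) = -5 (N(d) = -5 + 0/d = -5 + 0 = -5)
V(Y) = 9/4 - 7*Y/4
-34*(V(N(5)) - 27) = -34*((9/4 - 7/4*(-5)) - 27) = -34*((9/4 + 35/4) - 27) = -34*(11 - 27) = -34*(-16) = 544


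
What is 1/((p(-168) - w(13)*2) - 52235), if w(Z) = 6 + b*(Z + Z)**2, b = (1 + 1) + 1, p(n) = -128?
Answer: -1/56431 ≈ -1.7721e-5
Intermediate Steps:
b = 3 (b = 2 + 1 = 3)
w(Z) = 6 + 12*Z**2 (w(Z) = 6 + 3*(Z + Z)**2 = 6 + 3*(2*Z)**2 = 6 + 3*(4*Z**2) = 6 + 12*Z**2)
1/((p(-168) - w(13)*2) - 52235) = 1/((-128 - (6 + 12*13**2)*2) - 52235) = 1/((-128 - (6 + 12*169)*2) - 52235) = 1/((-128 - (6 + 2028)*2) - 52235) = 1/((-128 - 2034*2) - 52235) = 1/((-128 - 1*4068) - 52235) = 1/((-128 - 4068) - 52235) = 1/(-4196 - 52235) = 1/(-56431) = -1/56431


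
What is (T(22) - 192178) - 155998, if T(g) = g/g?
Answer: -348175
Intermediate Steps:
T(g) = 1
(T(22) - 192178) - 155998 = (1 - 192178) - 155998 = -192177 - 155998 = -348175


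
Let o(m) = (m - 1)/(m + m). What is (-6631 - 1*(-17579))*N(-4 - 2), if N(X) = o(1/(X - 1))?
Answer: 43792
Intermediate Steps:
o(m) = (-1 + m)/(2*m) (o(m) = (-1 + m)/((2*m)) = (-1 + m)*(1/(2*m)) = (-1 + m)/(2*m))
N(X) = (-1 + X)*(-1 + 1/(-1 + X))/2 (N(X) = (-1 + 1/(X - 1))/(2*(1/(X - 1))) = (-1 + 1/(-1 + X))/(2*(1/(-1 + X))) = (-1 + X)*(-1 + 1/(-1 + X))/2)
(-6631 - 1*(-17579))*N(-4 - 2) = (-6631 - 1*(-17579))*(1 - (-4 - 2)/2) = (-6631 + 17579)*(1 - ½*(-6)) = 10948*(1 + 3) = 10948*4 = 43792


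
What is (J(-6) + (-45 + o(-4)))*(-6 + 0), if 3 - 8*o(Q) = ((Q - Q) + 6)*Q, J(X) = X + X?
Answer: 1287/4 ≈ 321.75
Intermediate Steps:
J(X) = 2*X
o(Q) = 3/8 - 3*Q/4 (o(Q) = 3/8 - ((Q - Q) + 6)*Q/8 = 3/8 - (0 + 6)*Q/8 = 3/8 - 3*Q/4)
(J(-6) + (-45 + o(-4)))*(-6 + 0) = (2*(-6) + (-45 + (3/8 - 3/4*(-4))))*(-6 + 0) = (-12 + (-45 + (3/8 + 3)))*(-6) = (-12 + (-45 + 27/8))*(-6) = (-12 - 333/8)*(-6) = -429/8*(-6) = 1287/4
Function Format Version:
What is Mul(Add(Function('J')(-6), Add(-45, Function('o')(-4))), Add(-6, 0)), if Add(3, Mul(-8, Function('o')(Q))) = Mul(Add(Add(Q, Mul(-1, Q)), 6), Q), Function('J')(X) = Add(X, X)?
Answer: Rational(1287, 4) ≈ 321.75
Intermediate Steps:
Function('J')(X) = Mul(2, X)
Function('o')(Q) = Add(Rational(3, 8), Mul(Rational(-3, 4), Q)) (Function('o')(Q) = Add(Rational(3, 8), Mul(Rational(-1, 8), Mul(Add(Add(Q, Mul(-1, Q)), 6), Q))) = Add(Rational(3, 8), Mul(Rational(-1, 8), Mul(Add(0, 6), Q))) = Add(Rational(3, 8), Mul(Rational(-1, 8), Mul(6, Q))) = Add(Rational(3, 8), Mul(Rational(-3, 4), Q)))
Mul(Add(Function('J')(-6), Add(-45, Function('o')(-4))), Add(-6, 0)) = Mul(Add(Mul(2, -6), Add(-45, Add(Rational(3, 8), Mul(Rational(-3, 4), -4)))), Add(-6, 0)) = Mul(Add(-12, Add(-45, Add(Rational(3, 8), 3))), -6) = Mul(Add(-12, Add(-45, Rational(27, 8))), -6) = Mul(Add(-12, Rational(-333, 8)), -6) = Mul(Rational(-429, 8), -6) = Rational(1287, 4)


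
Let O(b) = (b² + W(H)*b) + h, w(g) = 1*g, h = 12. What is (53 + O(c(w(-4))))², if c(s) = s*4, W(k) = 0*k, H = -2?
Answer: 103041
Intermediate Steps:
w(g) = g
W(k) = 0
c(s) = 4*s
O(b) = 12 + b² (O(b) = (b² + 0*b) + 12 = (b² + 0) + 12 = b² + 12 = 12 + b²)
(53 + O(c(w(-4))))² = (53 + (12 + (4*(-4))²))² = (53 + (12 + (-16)²))² = (53 + (12 + 256))² = (53 + 268)² = 321² = 103041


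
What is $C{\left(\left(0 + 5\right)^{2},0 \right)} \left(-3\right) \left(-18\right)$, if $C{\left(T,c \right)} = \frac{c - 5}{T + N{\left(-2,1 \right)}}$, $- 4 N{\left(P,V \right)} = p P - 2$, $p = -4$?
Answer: $- \frac{540}{47} \approx -11.489$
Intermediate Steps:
$N{\left(P,V \right)} = \frac{1}{2} + P$ ($N{\left(P,V \right)} = - \frac{- 4 P - 2}{4} = - \frac{-2 - 4 P}{4} = \frac{1}{2} + P$)
$C{\left(T,c \right)} = \frac{-5 + c}{- \frac{3}{2} + T}$ ($C{\left(T,c \right)} = \frac{c - 5}{T + \left(\frac{1}{2} - 2\right)} = \frac{-5 + c}{T - \frac{3}{2}} = \frac{-5 + c}{- \frac{3}{2} + T}$)
$C{\left(\left(0 + 5\right)^{2},0 \right)} \left(-3\right) \left(-18\right) = \frac{2 \left(-5 + 0\right)}{-3 + 2 \left(0 + 5\right)^{2}} \left(-3\right) \left(-18\right) = 2 \frac{1}{-3 + 2 \cdot 5^{2}} \left(-5\right) \left(-3\right) \left(-18\right) = 2 \frac{1}{-3 + 2 \cdot 25} \left(-5\right) \left(-3\right) \left(-18\right) = 2 \frac{1}{-3 + 50} \left(-5\right) \left(-3\right) \left(-18\right) = 2 \cdot \frac{1}{47} \left(-5\right) \left(-3\right) \left(-18\right) = \left(- \frac{10}{47}\right) \left(-3\right) \left(-18\right) = \frac{30}{47} \left(-18\right) = - \frac{540}{47}$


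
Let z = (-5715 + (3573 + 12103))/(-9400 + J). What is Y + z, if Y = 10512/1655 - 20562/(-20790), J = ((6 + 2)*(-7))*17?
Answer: 75730651541/11872864080 ≈ 6.3785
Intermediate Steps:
J = -952 (J = (8*(-7))*17 = -56*17 = -952)
Y = 8419153/1146915 (Y = 10512*(1/1655) - 20562*(-1/20790) = 10512/1655 + 3427/3465 = 8419153/1146915 ≈ 7.3407)
z = -9961/10352 (z = (-5715 + (3573 + 12103))/(-9400 - 952) = (-5715 + 15676)/(-10352) = 9961*(-1/10352) = -9961/10352 ≈ -0.96223)
Y + z = 8419153/1146915 - 9961/10352 = 75730651541/11872864080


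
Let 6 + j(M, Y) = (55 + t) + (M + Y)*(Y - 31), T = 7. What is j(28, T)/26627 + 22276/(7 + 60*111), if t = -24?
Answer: 587709447/177522209 ≈ 3.3106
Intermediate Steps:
j(M, Y) = 25 + (-31 + Y)*(M + Y) (j(M, Y) = -6 + ((55 - 24) + (M + Y)*(Y - 31)) = -6 + (31 + (M + Y)*(-31 + Y)) = -6 + (31 + (-31 + Y)*(M + Y)) = 25 + (-31 + Y)*(M + Y))
j(28, T)/26627 + 22276/(7 + 60*111) = (25 + 7² - 31*28 - 31*7 + 28*7)/26627 + 22276/(7 + 60*111) = (25 + 49 - 868 - 217 + 196)*(1/26627) + 22276/(7 + 6660) = -815*1/26627 + 22276/6667 = -815/26627 + 22276*(1/6667) = -815/26627 + 22276/6667 = 587709447/177522209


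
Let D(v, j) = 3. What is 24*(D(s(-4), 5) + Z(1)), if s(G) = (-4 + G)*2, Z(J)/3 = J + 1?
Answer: 216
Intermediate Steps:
Z(J) = 3 + 3*J (Z(J) = 3*(J + 1) = 3*(1 + J) = 3 + 3*J)
s(G) = -8 + 2*G
24*(D(s(-4), 5) + Z(1)) = 24*(3 + (3 + 3*1)) = 24*(3 + (3 + 3)) = 24*(3 + 6) = 24*9 = 216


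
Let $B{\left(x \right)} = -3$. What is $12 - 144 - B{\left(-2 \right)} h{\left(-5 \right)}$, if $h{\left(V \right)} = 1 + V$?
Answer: $1740$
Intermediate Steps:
$12 - 144 - B{\left(-2 \right)} h{\left(-5 \right)} = 12 - 144 \left(-1\right) \left(-3\right) \left(1 - 5\right) = 12 - 144 \cdot 3 \left(-4\right) = 12 - -1728 = 12 + 1728 = 1740$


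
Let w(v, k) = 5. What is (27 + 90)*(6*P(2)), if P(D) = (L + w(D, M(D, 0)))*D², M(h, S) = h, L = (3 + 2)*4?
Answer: 70200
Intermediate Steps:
L = 20 (L = 5*4 = 20)
P(D) = 25*D² (P(D) = (20 + 5)*D² = 25*D²)
(27 + 90)*(6*P(2)) = (27 + 90)*(6*(25*2²)) = 117*(6*(25*4)) = 117*(6*100) = 117*600 = 70200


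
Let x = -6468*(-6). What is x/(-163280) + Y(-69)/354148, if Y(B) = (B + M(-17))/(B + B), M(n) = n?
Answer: -1378362637/5799338220 ≈ -0.23768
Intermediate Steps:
x = 38808
Y(B) = (-17 + B)/(2*B) (Y(B) = (B - 17)/(B + B) = (-17 + B)/((2*B)) = (-17 + B)*(1/(2*B)) = (-17 + B)/(2*B))
x/(-163280) + Y(-69)/354148 = 38808/(-163280) + ((½)*(-17 - 69)/(-69))/354148 = 38808*(-1/163280) + ((½)*(-1/69)*(-86))*(1/354148) = -4851/20410 + (43/69)*(1/354148) = -4851/20410 + 1/568284 = -1378362637/5799338220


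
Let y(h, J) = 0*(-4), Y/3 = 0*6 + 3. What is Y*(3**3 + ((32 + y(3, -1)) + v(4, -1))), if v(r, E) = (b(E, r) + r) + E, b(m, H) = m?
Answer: 549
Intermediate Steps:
Y = 9 (Y = 3*(0*6 + 3) = 3*(0 + 3) = 3*3 = 9)
y(h, J) = 0
v(r, E) = r + 2*E (v(r, E) = (E + r) + E = r + 2*E)
Y*(3**3 + ((32 + y(3, -1)) + v(4, -1))) = 9*(3**3 + ((32 + 0) + (4 + 2*(-1)))) = 9*(27 + (32 + (4 - 2))) = 9*(27 + (32 + 2)) = 9*(27 + 34) = 9*61 = 549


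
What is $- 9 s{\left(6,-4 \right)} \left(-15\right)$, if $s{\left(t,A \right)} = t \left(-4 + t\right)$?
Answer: $1620$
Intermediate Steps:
$- 9 s{\left(6,-4 \right)} \left(-15\right) = - 9 \cdot 6 \left(-4 + 6\right) \left(-15\right) = - 9 \cdot 6 \cdot 2 \left(-15\right) = \left(-9\right) 12 \left(-15\right) = \left(-108\right) \left(-15\right) = 1620$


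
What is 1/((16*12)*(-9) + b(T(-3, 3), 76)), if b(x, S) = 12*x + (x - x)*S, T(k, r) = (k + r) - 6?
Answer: -1/1800 ≈ -0.00055556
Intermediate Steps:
T(k, r) = -6 + k + r
b(x, S) = 12*x (b(x, S) = 12*x + 0*S = 12*x + 0 = 12*x)
1/((16*12)*(-9) + b(T(-3, 3), 76)) = 1/((16*12)*(-9) + 12*(-6 - 3 + 3)) = 1/(192*(-9) + 12*(-6)) = 1/(-1728 - 72) = 1/(-1800) = -1/1800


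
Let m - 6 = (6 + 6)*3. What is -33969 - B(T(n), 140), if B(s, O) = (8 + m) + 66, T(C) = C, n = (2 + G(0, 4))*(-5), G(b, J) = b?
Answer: -34085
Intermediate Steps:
m = 42 (m = 6 + (6 + 6)*3 = 6 + 12*3 = 6 + 36 = 42)
n = -10 (n = (2 + 0)*(-5) = 2*(-5) = -10)
B(s, O) = 116 (B(s, O) = (8 + 42) + 66 = 50 + 66 = 116)
-33969 - B(T(n), 140) = -33969 - 1*116 = -33969 - 116 = -34085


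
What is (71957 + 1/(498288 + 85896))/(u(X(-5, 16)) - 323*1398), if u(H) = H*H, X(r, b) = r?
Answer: -42036128089/263776017336 ≈ -0.15936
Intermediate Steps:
u(H) = H²
(71957 + 1/(498288 + 85896))/(u(X(-5, 16)) - 323*1398) = (71957 + 1/(498288 + 85896))/((-5)² - 323*1398) = (71957 + 1/584184)/(25 - 451554) = (71957 + 1/584184)/(-451529) = (42036128089/584184)*(-1/451529) = -42036128089/263776017336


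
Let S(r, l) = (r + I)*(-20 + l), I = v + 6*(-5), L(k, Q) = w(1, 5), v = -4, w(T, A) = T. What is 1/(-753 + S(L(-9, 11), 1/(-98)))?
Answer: -98/9081 ≈ -0.010792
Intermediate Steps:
L(k, Q) = 1
I = -34 (I = -4 + 6*(-5) = -4 - 30 = -34)
S(r, l) = (-34 + r)*(-20 + l) (S(r, l) = (r - 34)*(-20 + l) = (-34 + r)*(-20 + l))
1/(-753 + S(L(-9, 11), 1/(-98))) = 1/(-753 + (680 - 34/(-98) - 20*1 + 1/(-98))) = 1/(-753 + (680 - 34*(-1/98) - 20 - 1/98*1)) = 1/(-753 + (680 + 17/49 - 20 - 1/98)) = 1/(-753 + 64713/98) = 1/(-9081/98) = -98/9081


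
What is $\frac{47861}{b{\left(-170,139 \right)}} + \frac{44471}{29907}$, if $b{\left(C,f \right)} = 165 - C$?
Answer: $\frac{1446276712}{10018845} \approx 144.36$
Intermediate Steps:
$\frac{47861}{b{\left(-170,139 \right)}} + \frac{44471}{29907} = \frac{47861}{165 - -170} + \frac{44471}{29907} = \frac{47861}{165 + 170} + 44471 \cdot \frac{1}{29907} = \frac{47861}{335} + \frac{44471}{29907} = \frac{1446276712}{10018845}$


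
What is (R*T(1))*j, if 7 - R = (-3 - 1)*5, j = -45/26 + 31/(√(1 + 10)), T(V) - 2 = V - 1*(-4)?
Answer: -8505/26 + 5859*√11/11 ≈ 1439.4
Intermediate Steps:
T(V) = 6 + V (T(V) = 2 + (V - 1*(-4)) = 2 + (V + 4) = 2 + (4 + V) = 6 + V)
j = -45/26 + 31*√11/11 (j = -45*1/26 + 31/(√11) = -45/26 + 31*(√11/11) = -45/26 + 31*√11/11 ≈ 7.6161)
R = 27 (R = 7 - (-3 - 1)*5 = 7 - (-4)*5 = 7 - 1*(-20) = 7 + 20 = 27)
(R*T(1))*j = (27*(6 + 1))*(-45/26 + 31*√11/11) = (27*7)*(-45/26 + 31*√11/11) = 189*(-45/26 + 31*√11/11) = -8505/26 + 5859*√11/11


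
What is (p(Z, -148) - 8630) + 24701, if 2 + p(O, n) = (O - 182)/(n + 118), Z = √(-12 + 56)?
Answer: 241126/15 - √11/15 ≈ 16075.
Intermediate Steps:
Z = 2*√11 (Z = √44 = 2*√11 ≈ 6.6332)
p(O, n) = -2 + (-182 + O)/(118 + n) (p(O, n) = -2 + (O - 182)/(n + 118) = -2 + (-182 + O)/(118 + n))
(p(Z, -148) - 8630) + 24701 = ((-418 + 2*√11 - 2*(-148))/(118 - 148) - 8630) + 24701 = ((-418 + 2*√11 + 296)/(-30) - 8630) + 24701 = (-(-122 + 2*√11)/30 - 8630) + 24701 = ((61/15 - √11/15) - 8630) + 24701 = (-129389/15 - √11/15) + 24701 = 241126/15 - √11/15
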